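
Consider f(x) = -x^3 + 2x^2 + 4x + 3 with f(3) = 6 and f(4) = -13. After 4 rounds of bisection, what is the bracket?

[3.375, 3.4375]

f(3.5) = -1.375 < 0, so the root lies in [3, 3.5]
f(3.25) = 2.796875 > 0, so the root lies in [3.25, 3.5]
f(3.375) = 0.837891 > 0, so the root lies in [3.375, 3.5]
f(3.4375) = -0.2361 < 0, so the root lies in [3.375, 3.4375]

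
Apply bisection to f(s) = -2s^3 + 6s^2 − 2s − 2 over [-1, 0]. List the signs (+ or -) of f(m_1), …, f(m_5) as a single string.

+--+-

m = -0.5, f(m) = 0.75 (+); new bracket [-0.5, 0]
m = -0.25, f(m) = -1.09375 (−); new bracket [-0.5, -0.25]
m = -0.375, f(m) = -0.300781 (−); new bracket [-0.5, -0.375]
m = -0.4375, f(m) = 0.1909 (+); new bracket [-0.4375, -0.375]
m = -0.40625, f(m) = -0.0632 (−); new bracket [-0.4375, -0.40625]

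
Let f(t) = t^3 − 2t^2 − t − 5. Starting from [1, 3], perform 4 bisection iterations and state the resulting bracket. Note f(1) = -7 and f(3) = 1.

[2.875, 3]

f(2) = -7 < 0, so the root lies in [2, 3]
f(2.5) = -4.375 < 0, so the root lies in [2.5, 3]
f(2.75) = -2.078125 < 0, so the root lies in [2.75, 3]
f(2.875) = -0.6426 < 0, so the root lies in [2.875, 3]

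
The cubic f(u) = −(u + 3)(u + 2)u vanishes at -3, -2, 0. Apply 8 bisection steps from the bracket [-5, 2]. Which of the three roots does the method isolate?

0

f(-1.5) = 1.125 > 0, so the root lies in [-1.5, 2]
f(0.25) = -1.828125 < 0, so the root lies in [-1.5, 0.25]
f(-0.625) = 2.041016 > 0, so the root lies in [-0.625, 0.25]
f(-0.1875) = 0.9558 > 0, so the root lies in [-0.1875, 0.25]
f(0.03125) = -0.1924 < 0, so the root lies in [-0.1875, 0.03125]
f(-0.078125) = 0.4387 > 0, so the root lies in [-0.078125, 0.03125]
f(-0.0234375) = 0.1379 > 0, so the root lies in [-0.0234375, 0.03125]
f(0.00390625) = -0.0235 < 0, so the root lies in [-0.0234375, 0.00390625]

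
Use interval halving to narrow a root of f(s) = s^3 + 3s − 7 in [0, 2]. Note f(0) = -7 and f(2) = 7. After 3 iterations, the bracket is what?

[1.25, 1.5]

s = 1 gives f = -3, negative; keep [1, 2]
s = 1.5 gives f = 0.875, positive; keep [1, 1.5]
s = 1.25 gives f = -1.296875, negative; keep [1.25, 1.5]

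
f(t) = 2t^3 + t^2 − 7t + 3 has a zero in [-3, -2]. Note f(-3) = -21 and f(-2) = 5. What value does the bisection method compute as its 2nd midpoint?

m = -2.5, f(m) = -4.5 (−); new bracket [-2.5, -2]
m = -2.25, f(m) = 1.03125 (+); new bracket [-2.5, -2.25]

-2.25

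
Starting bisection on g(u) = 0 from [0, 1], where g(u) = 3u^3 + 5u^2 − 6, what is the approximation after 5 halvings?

m = 0.5, g(m) = -4.375 (−); new bracket [0.5, 1]
m = 0.75, g(m) = -1.921875 (−); new bracket [0.75, 1]
m = 0.875, g(m) = -0.162109 (−); new bracket [0.875, 1]
m = 0.9375, g(m) = 0.8665 (+); new bracket [0.875, 0.9375]
m = 0.90625, g(m) = 0.3393 (+); new bracket [0.875, 0.90625]

0.90625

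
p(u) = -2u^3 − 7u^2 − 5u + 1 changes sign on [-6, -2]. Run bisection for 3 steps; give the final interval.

[-2.5, -2]

midpoint -4: p = 37 > 0 → [-4, -2]
midpoint -3: p = 7 > 0 → [-3, -2]
midpoint -2.5: p = 1 > 0 → [-2.5, -2]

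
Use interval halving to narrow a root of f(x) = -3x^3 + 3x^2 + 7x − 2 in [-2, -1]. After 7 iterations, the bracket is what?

[-1.265625, -1.2578125]

f(-1.5) = 4.375 > 0, so the root lies in [-1.5, -1]
f(-1.25) = -0.203125 < 0, so the root lies in [-1.5, -1.25]
f(-1.375) = 1.845703 > 0, so the root lies in [-1.375, -1.25]
f(-1.3125) = 0.7634 > 0, so the root lies in [-1.3125, -1.25]
f(-1.28125) = 0.266 > 0, so the root lies in [-1.28125, -1.25]
f(-1.265625) = 0.0279 > 0, so the root lies in [-1.265625, -1.25]
f(-1.2578125) = -0.0885 < 0, so the root lies in [-1.265625, -1.2578125]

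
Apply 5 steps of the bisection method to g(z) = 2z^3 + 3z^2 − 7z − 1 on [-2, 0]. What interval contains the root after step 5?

[-0.1875, -0.125]

m = -1, g(m) = 7 (+); new bracket [-1, 0]
m = -0.5, g(m) = 3 (+); new bracket [-0.5, 0]
m = -0.25, g(m) = 0.90625 (+); new bracket [-0.25, 0]
m = -0.125, g(m) = -0.082 (−); new bracket [-0.25, -0.125]
m = -0.1875, g(m) = 0.4048 (+); new bracket [-0.1875, -0.125]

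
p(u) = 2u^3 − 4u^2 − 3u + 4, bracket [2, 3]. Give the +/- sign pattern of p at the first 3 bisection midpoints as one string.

p(2.5) = 2.75 > 0, so the root lies in [2, 2.5]
p(2.25) = -0.21875 < 0, so the root lies in [2.25, 2.5]
p(2.375) = 1.105469 > 0, so the root lies in [2.25, 2.375]

+-+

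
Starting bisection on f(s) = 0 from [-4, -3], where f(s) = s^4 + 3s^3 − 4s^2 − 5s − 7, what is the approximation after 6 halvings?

m = -3.5, f(m) = -17.0625 (−); new bracket [-4, -3.5]
m = -3.75, f(m) = -4.949219 (−); new bracket [-4, -3.75]
m = -3.875, f(m) = 3.224854 (+); new bracket [-3.875, -3.75]
m = -3.8125, f(m) = -1.0532 (−); new bracket [-3.875, -3.8125]
m = -3.84375, f(m) = 1.0369 (+); new bracket [-3.84375, -3.8125]
m = -3.828125, f(m) = -0.0202 (−); new bracket [-3.84375, -3.828125]

-3.828125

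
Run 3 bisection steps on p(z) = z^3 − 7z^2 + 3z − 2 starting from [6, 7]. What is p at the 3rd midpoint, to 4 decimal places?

p(6.5) = -3.625 < 0, so the root lies in [6.5, 7]
p(6.75) = 6.859375 > 0, so the root lies in [6.5, 6.75]
p(6.625) = 1.416016 > 0, so the root lies in [6.5, 6.625]

1.4160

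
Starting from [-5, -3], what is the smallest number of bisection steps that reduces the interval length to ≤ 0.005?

9

Width after n steps is 2/2^n. Need 2^n ≥ 2/0.005 = 400.
2^8 = 256 < 400 ≤ 2^9 = 512, so n = 9.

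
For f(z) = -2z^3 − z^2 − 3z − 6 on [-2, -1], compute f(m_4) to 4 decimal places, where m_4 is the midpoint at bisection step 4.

f(-1.5) = 3 > 0, so the root lies in [-1.5, -1]
f(-1.25) = 0.09375 > 0, so the root lies in [-1.25, -1]
f(-1.125) = -1.042969 < 0, so the root lies in [-1.25, -1.125]
f(-1.1875) = -0.4985 < 0, so the root lies in [-1.25, -1.1875]

-0.4985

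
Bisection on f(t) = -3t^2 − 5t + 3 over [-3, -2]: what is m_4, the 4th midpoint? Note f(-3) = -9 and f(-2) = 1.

-2.1875

m = -2.5, f(m) = -3.25 (−); new bracket [-2.5, -2]
m = -2.25, f(m) = -0.9375 (−); new bracket [-2.25, -2]
m = -2.125, f(m) = 0.078125 (+); new bracket [-2.25, -2.125]
m = -2.1875, f(m) = -0.418 (−); new bracket [-2.1875, -2.125]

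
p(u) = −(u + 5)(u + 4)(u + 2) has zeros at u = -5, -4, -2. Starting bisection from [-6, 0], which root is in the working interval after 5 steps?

u = -3 gives p = 2, positive; keep [-3, 0]
u = -1.5 gives p = -4.375, negative; keep [-3, -1.5]
u = -2.25 gives p = 1.203125, positive; keep [-2.25, -1.5]
u = -1.875 gives p = -0.8301, negative; keep [-2.25, -1.875]
u = -2.0625 gives p = 0.3557, positive; keep [-2.0625, -1.875]

-2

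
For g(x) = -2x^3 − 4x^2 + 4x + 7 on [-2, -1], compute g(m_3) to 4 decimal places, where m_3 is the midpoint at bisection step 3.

x = -1.5 gives g = -1.25, negative; keep [-1.5, -1]
x = -1.25 gives g = -0.34375, negative; keep [-1.25, -1]
x = -1.125 gives g = 0.285156, positive; keep [-1.25, -1.125]

0.2852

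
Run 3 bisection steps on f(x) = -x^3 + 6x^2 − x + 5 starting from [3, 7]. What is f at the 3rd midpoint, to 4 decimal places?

14.6250

m = 5, f(m) = 25 (+); new bracket [5, 7]
m = 6, f(m) = -1 (−); new bracket [5, 6]
m = 5.5, f(m) = 14.625 (+); new bracket [5.5, 6]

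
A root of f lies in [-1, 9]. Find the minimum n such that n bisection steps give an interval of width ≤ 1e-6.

24

Width after n steps is 10/2^n. Need 2^n ≥ 10/1e-6 = 10000000.
2^23 = 8388608 < 10000000 ≤ 2^24 = 16777216, so n = 24.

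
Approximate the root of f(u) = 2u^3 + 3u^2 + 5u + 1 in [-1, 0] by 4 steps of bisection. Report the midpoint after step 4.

u = -0.5 gives f = -1, negative; keep [-0.5, 0]
u = -0.25 gives f = -0.09375, negative; keep [-0.25, 0]
u = -0.125 gives f = 0.417969, positive; keep [-0.25, -0.125]
u = -0.1875 gives f = 0.1548, positive; keep [-0.25, -0.1875]

-0.1875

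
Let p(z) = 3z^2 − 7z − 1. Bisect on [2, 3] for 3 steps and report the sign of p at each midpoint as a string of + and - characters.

+--

z = 2.5 gives p = 0.25, positive; keep [2, 2.5]
z = 2.25 gives p = -1.5625, negative; keep [2.25, 2.5]
z = 2.375 gives p = -0.703125, negative; keep [2.375, 2.5]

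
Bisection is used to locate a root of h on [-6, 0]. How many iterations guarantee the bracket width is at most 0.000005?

Width after n steps is 6/2^n. Need 2^n ≥ 6/0.000005 = 1200000.
2^20 = 1048576 < 1200000 ≤ 2^21 = 2097152, so n = 21.

21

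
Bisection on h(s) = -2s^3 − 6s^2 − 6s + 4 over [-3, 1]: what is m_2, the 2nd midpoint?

s = -1 gives h = 6, positive; keep [-1, 1]
s = 0 gives h = 4, positive; keep [0, 1]

0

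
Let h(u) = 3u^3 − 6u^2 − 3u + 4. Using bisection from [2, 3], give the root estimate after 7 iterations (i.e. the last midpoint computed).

u = 2.5 gives h = 5.875, positive; keep [2, 2.5]
u = 2.25 gives h = 1.046875, positive; keep [2, 2.25]
u = 2.125 gives h = -0.681641, negative; keep [2.125, 2.25]
u = 2.1875 gives h = 0.1292, positive; keep [2.125, 2.1875]
u = 2.15625 gives h = -0.2893, negative; keep [2.15625, 2.1875]
u = 2.171875 gives h = -0.0834, negative; keep [2.171875, 2.1875]
u = 2.1796875 gives h = 0.022, positive; keep [2.171875, 2.1796875]

2.1796875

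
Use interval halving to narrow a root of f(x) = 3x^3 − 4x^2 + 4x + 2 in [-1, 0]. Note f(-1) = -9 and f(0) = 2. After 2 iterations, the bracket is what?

[-0.5, -0.25]

x = -0.5 gives f = -1.375, negative; keep [-0.5, 0]
x = -0.25 gives f = 0.703125, positive; keep [-0.5, -0.25]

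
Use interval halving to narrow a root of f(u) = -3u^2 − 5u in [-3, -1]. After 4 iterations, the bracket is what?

[-1.75, -1.625]

midpoint -2: f = -2 < 0 → [-2, -1]
midpoint -1.5: f = 0.75 > 0 → [-2, -1.5]
midpoint -1.75: f = -0.4375 < 0 → [-1.75, -1.5]
midpoint -1.625: f = 0.2031 > 0 → [-1.75, -1.625]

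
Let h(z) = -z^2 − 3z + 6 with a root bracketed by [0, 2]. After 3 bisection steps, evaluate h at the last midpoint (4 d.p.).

0.6875

h(1) = 2 > 0, so the root lies in [1, 2]
h(1.5) = -0.75 < 0, so the root lies in [1, 1.5]
h(1.25) = 0.6875 > 0, so the root lies in [1.25, 1.5]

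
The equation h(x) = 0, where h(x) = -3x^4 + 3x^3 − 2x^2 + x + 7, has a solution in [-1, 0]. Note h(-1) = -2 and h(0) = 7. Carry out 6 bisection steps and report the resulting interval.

[-0.921875, -0.90625]

m = -0.5, h(m) = 5.4375 (+); new bracket [-1, -0.5]
m = -0.75, h(m) = 2.910156 (+); new bracket [-1, -0.75]
m = -0.875, h(m) = 0.825439 (+); new bracket [-1, -0.875]
m = -0.9375, h(m) = -0.4847 (−); new bracket [-0.9375, -0.875]
m = -0.90625, h(m) = 0.1947 (+); new bracket [-0.9375, -0.90625]
m = -0.921875, h(m) = -0.1387 (−); new bracket [-0.921875, -0.90625]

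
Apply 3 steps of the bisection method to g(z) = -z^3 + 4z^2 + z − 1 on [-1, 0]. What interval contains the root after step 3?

[-0.625, -0.5]

z = -0.5 gives g = -0.375, negative; keep [-1, -0.5]
z = -0.75 gives g = 0.921875, positive; keep [-0.75, -0.5]
z = -0.625 gives g = 0.181641, positive; keep [-0.625, -0.5]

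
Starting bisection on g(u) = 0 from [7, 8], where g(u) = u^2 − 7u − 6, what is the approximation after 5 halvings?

g(7.5) = -2.25 < 0, so the root lies in [7.5, 8]
g(7.75) = -0.1875 < 0, so the root lies in [7.75, 8]
g(7.875) = 0.890625 > 0, so the root lies in [7.75, 7.875]
g(7.8125) = 0.3477 > 0, so the root lies in [7.75, 7.8125]
g(7.78125) = 0.0791 > 0, so the root lies in [7.75, 7.78125]

7.78125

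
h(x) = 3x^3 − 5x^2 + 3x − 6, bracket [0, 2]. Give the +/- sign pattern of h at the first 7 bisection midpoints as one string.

--+----

m = 1, h(m) = -5 (−); new bracket [1, 2]
m = 1.5, h(m) = -2.625 (−); new bracket [1.5, 2]
m = 1.75, h(m) = 0.015625 (+); new bracket [1.5, 1.75]
m = 1.625, h(m) = -1.4551 (−); new bracket [1.625, 1.75]
m = 1.6875, h(m) = -0.7595 (−); new bracket [1.6875, 1.75]
m = 1.71875, h(m) = -0.3822 (−); new bracket [1.71875, 1.75]
m = 1.734375, h(m) = -0.1859 (−); new bracket [1.734375, 1.75]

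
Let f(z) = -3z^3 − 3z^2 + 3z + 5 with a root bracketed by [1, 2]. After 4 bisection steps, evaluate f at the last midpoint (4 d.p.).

-0.6917

f(1.5) = -7.375 < 0, so the root lies in [1, 1.5]
f(1.25) = -1.796875 < 0, so the root lies in [1, 1.25]
f(1.125) = 0.306641 > 0, so the root lies in [1.125, 1.25]
f(1.1875) = -0.6917 < 0, so the root lies in [1.125, 1.1875]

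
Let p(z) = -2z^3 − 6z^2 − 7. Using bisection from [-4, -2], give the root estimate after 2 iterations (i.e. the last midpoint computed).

z = -3 gives p = -7, negative; keep [-4, -3]
z = -3.5 gives p = 5.25, positive; keep [-3.5, -3]

-3.5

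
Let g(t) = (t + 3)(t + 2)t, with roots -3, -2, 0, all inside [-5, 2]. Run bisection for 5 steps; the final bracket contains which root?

midpoint -1.5: g = -1.125 < 0 → [-1.5, 2]
midpoint 0.25: g = 1.828125 > 0 → [-1.5, 0.25]
midpoint -0.625: g = -2.041016 < 0 → [-0.625, 0.25]
midpoint -0.1875: g = -0.9558 < 0 → [-0.1875, 0.25]
midpoint 0.03125: g = 0.1924 > 0 → [-0.1875, 0.03125]

0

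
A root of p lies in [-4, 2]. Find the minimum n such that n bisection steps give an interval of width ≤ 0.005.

11

Width after n steps is 6/2^n. Need 2^n ≥ 6/0.005 = 1200.
2^10 = 1024 < 1200 ≤ 2^11 = 2048, so n = 11.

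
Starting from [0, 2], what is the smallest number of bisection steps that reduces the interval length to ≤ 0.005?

Width after n steps is 2/2^n. Need 2^n ≥ 2/0.005 = 400.
2^8 = 256 < 400 ≤ 2^9 = 512, so n = 9.

9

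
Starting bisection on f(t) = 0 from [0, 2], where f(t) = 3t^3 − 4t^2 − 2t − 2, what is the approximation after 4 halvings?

midpoint 1: f = -5 < 0 → [1, 2]
midpoint 1.5: f = -3.875 < 0 → [1.5, 2]
midpoint 1.75: f = -1.671875 < 0 → [1.75, 2]
midpoint 1.875: f = -0.0371 < 0 → [1.875, 2]

1.875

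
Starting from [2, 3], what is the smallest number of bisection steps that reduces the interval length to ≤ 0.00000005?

Width after n steps is 1/2^n. Need 2^n ≥ 1/0.00000005 = 20000000.
2^24 = 16777216 < 20000000 ≤ 2^25 = 33554432, so n = 25.

25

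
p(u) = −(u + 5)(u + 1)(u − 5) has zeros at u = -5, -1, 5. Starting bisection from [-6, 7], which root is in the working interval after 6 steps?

5

midpoint 0.5: p = 37.125 > 0 → [0.5, 7]
midpoint 3.75: p = 51.953125 > 0 → [3.75, 7]
midpoint 5.375: p = -24.802734 < 0 → [3.75, 5.375]
midpoint 4.5625: p = 23.2712 > 0 → [4.5625, 5.375]
midpoint 4.96875: p = 1.8594 > 0 → [4.96875, 5.375]
midpoint 5.171875: p = -10.7902 < 0 → [4.96875, 5.171875]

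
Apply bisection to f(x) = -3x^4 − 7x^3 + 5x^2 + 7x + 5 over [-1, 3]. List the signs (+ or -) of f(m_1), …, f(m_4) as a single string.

f(1) = 7 > 0, so the root lies in [1, 3]
f(2) = -65 < 0, so the root lies in [1, 2]
f(1.5) = -12.0625 < 0, so the root lies in [1, 1.5]
f(1.25) = 0.5664 > 0, so the root lies in [1.25, 1.5]

+--+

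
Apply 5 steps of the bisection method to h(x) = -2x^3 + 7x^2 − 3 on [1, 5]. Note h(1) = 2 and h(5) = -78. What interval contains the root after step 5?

[3.25, 3.375]

midpoint 3: h = 6 > 0 → [3, 5]
midpoint 4: h = -19 < 0 → [3, 4]
midpoint 3.5: h = -3 < 0 → [3, 3.5]
midpoint 3.25: h = 2.2812 > 0 → [3.25, 3.5]
midpoint 3.375: h = -0.1523 < 0 → [3.25, 3.375]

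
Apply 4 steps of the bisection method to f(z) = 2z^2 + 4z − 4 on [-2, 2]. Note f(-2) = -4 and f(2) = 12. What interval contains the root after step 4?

[0.5, 0.75]

z = 0 gives f = -4, negative; keep [0, 2]
z = 1 gives f = 2, positive; keep [0, 1]
z = 0.5 gives f = -1.5, negative; keep [0.5, 1]
z = 0.75 gives f = 0.125, positive; keep [0.5, 0.75]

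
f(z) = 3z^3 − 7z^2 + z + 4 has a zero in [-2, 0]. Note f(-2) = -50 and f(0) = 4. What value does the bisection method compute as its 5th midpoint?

-0.5625

m = -1, f(m) = -7 (−); new bracket [-1, 0]
m = -0.5, f(m) = 1.375 (+); new bracket [-1, -0.5]
m = -0.75, f(m) = -1.953125 (−); new bracket [-0.75, -0.5]
m = -0.625, f(m) = -0.0918 (−); new bracket [-0.625, -0.5]
m = -0.5625, f(m) = 0.6887 (+); new bracket [-0.625, -0.5625]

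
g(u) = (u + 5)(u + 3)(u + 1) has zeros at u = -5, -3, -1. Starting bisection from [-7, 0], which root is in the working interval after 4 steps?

midpoint -3.5: g = 1.875 > 0 → [-7, -3.5]
midpoint -5.25: g = -2.390625 < 0 → [-5.25, -3.5]
midpoint -4.375: g = 2.900391 > 0 → [-5.25, -4.375]
midpoint -4.8125: g = 1.2957 > 0 → [-5.25, -4.8125]

-5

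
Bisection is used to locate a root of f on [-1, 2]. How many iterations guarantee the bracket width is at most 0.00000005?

Width after n steps is 3/2^n. Need 2^n ≥ 3/0.00000005 = 60000000.
2^25 = 33554432 < 60000000 ≤ 2^26 = 67108864, so n = 26.

26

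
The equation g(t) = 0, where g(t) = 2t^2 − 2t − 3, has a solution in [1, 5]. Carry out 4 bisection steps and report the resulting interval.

[1.75, 2]

m = 3, g(m) = 9 (+); new bracket [1, 3]
m = 2, g(m) = 1 (+); new bracket [1, 2]
m = 1.5, g(m) = -1.5 (−); new bracket [1.5, 2]
m = 1.75, g(m) = -0.375 (−); new bracket [1.75, 2]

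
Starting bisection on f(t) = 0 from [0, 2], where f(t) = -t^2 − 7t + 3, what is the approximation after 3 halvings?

t = 1 gives f = -5, negative; keep [0, 1]
t = 0.5 gives f = -0.75, negative; keep [0, 0.5]
t = 0.25 gives f = 1.1875, positive; keep [0.25, 0.5]

0.25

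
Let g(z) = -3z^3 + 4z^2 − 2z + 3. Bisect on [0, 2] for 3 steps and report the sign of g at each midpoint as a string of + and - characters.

midpoint 1: g = 2 > 0 → [1, 2]
midpoint 1.5: g = -1.125 < 0 → [1, 1.5]
midpoint 1.25: g = 0.890625 > 0 → [1.25, 1.5]

+-+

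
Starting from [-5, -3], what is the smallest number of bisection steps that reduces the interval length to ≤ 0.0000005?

22

Width after n steps is 2/2^n. Need 2^n ≥ 2/0.0000005 = 4000000.
2^21 = 2097152 < 4000000 ≤ 2^22 = 4194304, so n = 22.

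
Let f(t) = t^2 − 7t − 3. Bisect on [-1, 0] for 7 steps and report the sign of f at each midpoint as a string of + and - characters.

f(-0.5) = 0.75 > 0, so the root lies in [-0.5, 0]
f(-0.25) = -1.1875 < 0, so the root lies in [-0.5, -0.25]
f(-0.375) = -0.234375 < 0, so the root lies in [-0.5, -0.375]
f(-0.4375) = 0.2539 > 0, so the root lies in [-0.4375, -0.375]
f(-0.40625) = 0.0088 > 0, so the root lies in [-0.40625, -0.375]
f(-0.390625) = -0.113 < 0, so the root lies in [-0.40625, -0.390625]
f(-0.3984375) = -0.0522 < 0, so the root lies in [-0.40625, -0.3984375]

+--++--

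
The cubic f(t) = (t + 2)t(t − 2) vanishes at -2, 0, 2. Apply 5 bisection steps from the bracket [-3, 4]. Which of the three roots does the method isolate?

t = 0.5 gives f = -1.875, negative; keep [0.5, 4]
t = 2.25 gives f = 2.390625, positive; keep [0.5, 2.25]
t = 1.375 gives f = -2.900391, negative; keep [1.375, 2.25]
t = 1.8125 gives f = -1.2957, negative; keep [1.8125, 2.25]
t = 2.03125 gives f = 0.2559, positive; keep [1.8125, 2.03125]

2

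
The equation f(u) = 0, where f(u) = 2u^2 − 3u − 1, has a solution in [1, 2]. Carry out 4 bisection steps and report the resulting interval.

u = 1.5 gives f = -1, negative; keep [1.5, 2]
u = 1.75 gives f = -0.125, negative; keep [1.75, 2]
u = 1.875 gives f = 0.40625, positive; keep [1.75, 1.875]
u = 1.8125 gives f = 0.1328, positive; keep [1.75, 1.8125]

[1.75, 1.8125]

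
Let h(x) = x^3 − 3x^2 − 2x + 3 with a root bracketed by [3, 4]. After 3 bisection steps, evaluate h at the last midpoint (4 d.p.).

h(3.5) = 2.125 > 0, so the root lies in [3, 3.5]
h(3.25) = -0.859375 < 0, so the root lies in [3.25, 3.5]
h(3.375) = 0.521484 > 0, so the root lies in [3.25, 3.375]

0.5215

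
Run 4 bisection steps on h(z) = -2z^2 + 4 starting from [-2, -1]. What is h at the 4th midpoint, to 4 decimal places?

midpoint -1.5: h = -0.5 < 0 → [-1.5, -1]
midpoint -1.25: h = 0.875 > 0 → [-1.5, -1.25]
midpoint -1.375: h = 0.21875 > 0 → [-1.5, -1.375]
midpoint -1.4375: h = -0.1328 < 0 → [-1.4375, -1.375]

-0.1328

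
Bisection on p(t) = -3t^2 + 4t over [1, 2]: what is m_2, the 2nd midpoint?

midpoint 1.5: p = -0.75 < 0 → [1, 1.5]
midpoint 1.25: p = 0.3125 > 0 → [1.25, 1.5]

1.25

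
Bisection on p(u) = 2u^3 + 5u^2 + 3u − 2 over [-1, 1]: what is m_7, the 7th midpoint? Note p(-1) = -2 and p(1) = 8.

0.390625

u = 0 gives p = -2, negative; keep [0, 1]
u = 0.5 gives p = 1, positive; keep [0, 0.5]
u = 0.25 gives p = -0.90625, negative; keep [0.25, 0.5]
u = 0.375 gives p = -0.0664, negative; keep [0.375, 0.5]
u = 0.4375 gives p = 0.437, positive; keep [0.375, 0.4375]
u = 0.40625 gives p = 0.178, positive; keep [0.375, 0.40625]
u = 0.390625 gives p = 0.054, positive; keep [0.375, 0.390625]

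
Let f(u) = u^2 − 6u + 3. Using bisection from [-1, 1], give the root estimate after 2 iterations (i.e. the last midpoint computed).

0.5

m = 0, f(m) = 3 (+); new bracket [0, 1]
m = 0.5, f(m) = 0.25 (+); new bracket [0.5, 1]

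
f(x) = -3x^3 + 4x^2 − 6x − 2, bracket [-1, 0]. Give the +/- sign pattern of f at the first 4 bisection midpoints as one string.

m = -0.5, f(m) = 2.375 (+); new bracket [-0.5, 0]
m = -0.25, f(m) = -0.203125 (−); new bracket [-0.5, -0.25]
m = -0.375, f(m) = 0.970703 (+); new bracket [-0.375, -0.25]
m = -0.3125, f(m) = 0.3572 (+); new bracket [-0.3125, -0.25]

+-++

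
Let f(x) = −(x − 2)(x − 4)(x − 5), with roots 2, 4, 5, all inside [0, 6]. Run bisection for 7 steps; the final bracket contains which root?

x = 3 gives f = -2, negative; keep [0, 3]
x = 1.5 gives f = 4.375, positive; keep [1.5, 3]
x = 2.25 gives f = -1.203125, negative; keep [1.5, 2.25]
x = 1.875 gives f = 0.8301, positive; keep [1.875, 2.25]
x = 2.0625 gives f = -0.3557, negative; keep [1.875, 2.0625]
x = 1.96875 gives f = 0.1924, positive; keep [1.96875, 2.0625]
x = 2.015625 gives f = -0.0925, negative; keep [1.96875, 2.015625]

2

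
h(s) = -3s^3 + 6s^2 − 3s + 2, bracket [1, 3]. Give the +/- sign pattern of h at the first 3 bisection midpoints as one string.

-+-

m = 2, h(m) = -4 (−); new bracket [1, 2]
m = 1.5, h(m) = 0.875 (+); new bracket [1.5, 2]
m = 1.75, h(m) = -0.953125 (−); new bracket [1.5, 1.75]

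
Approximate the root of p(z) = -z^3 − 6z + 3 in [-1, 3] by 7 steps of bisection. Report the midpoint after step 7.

0.46875

m = 1, p(m) = -4 (−); new bracket [-1, 1]
m = 0, p(m) = 3 (+); new bracket [0, 1]
m = 0.5, p(m) = -0.125 (−); new bracket [0, 0.5]
m = 0.25, p(m) = 1.4844 (+); new bracket [0.25, 0.5]
m = 0.375, p(m) = 0.6973 (+); new bracket [0.375, 0.5]
m = 0.4375, p(m) = 0.2913 (+); new bracket [0.4375, 0.5]
m = 0.46875, p(m) = 0.0845 (+); new bracket [0.46875, 0.5]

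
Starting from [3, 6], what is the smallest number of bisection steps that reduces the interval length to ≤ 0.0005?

13

Width after n steps is 3/2^n. Need 2^n ≥ 3/0.0005 = 6000.
2^12 = 4096 < 6000 ≤ 2^13 = 8192, so n = 13.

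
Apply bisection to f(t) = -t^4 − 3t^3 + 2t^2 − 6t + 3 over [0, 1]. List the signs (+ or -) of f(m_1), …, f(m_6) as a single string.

+-----

t = 0.5 gives f = 0.0625, positive; keep [0.5, 1]
t = 0.75 gives f = -1.957031, negative; keep [0.5, 0.75]
t = 0.625 gives f = -0.85376, negative; keep [0.5, 0.625]
t = 0.5625 gives f = -0.3762, negative; keep [0.5, 0.5625]
t = 0.53125 gives f = -0.1525, negative; keep [0.5, 0.53125]
t = 0.515625 gives f = -0.044, negative; keep [0.5, 0.515625]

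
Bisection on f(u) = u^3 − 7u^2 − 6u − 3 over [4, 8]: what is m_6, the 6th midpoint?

7.8125

u = 6 gives f = -75, negative; keep [6, 8]
u = 7 gives f = -45, negative; keep [7, 8]
u = 7.5 gives f = -19.875, negative; keep [7.5, 8]
u = 7.75 gives f = -4.4531, negative; keep [7.75, 8]
u = 7.875 gives f = 4.0137, positive; keep [7.75, 7.875]
u = 7.8125 gives f = -0.2839, negative; keep [7.8125, 7.875]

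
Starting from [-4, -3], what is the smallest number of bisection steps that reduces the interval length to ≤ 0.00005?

15

Width after n steps is 1/2^n. Need 2^n ≥ 1/0.00005 = 20000.
2^14 = 16384 < 20000 ≤ 2^15 = 32768, so n = 15.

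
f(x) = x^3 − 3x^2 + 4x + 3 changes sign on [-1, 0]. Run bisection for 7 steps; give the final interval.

[-0.5234375, -0.515625]

x = -0.5 gives f = 0.125, positive; keep [-1, -0.5]
x = -0.75 gives f = -2.109375, negative; keep [-0.75, -0.5]
x = -0.625 gives f = -0.916016, negative; keep [-0.625, -0.5]
x = -0.5625 gives f = -0.3772, negative; keep [-0.5625, -0.5]
x = -0.53125 gives f = -0.1216, negative; keep [-0.53125, -0.5]
x = -0.515625 gives f = 0.0028, positive; keep [-0.53125, -0.515625]
x = -0.5234375 gives f = -0.0591, negative; keep [-0.5234375, -0.515625]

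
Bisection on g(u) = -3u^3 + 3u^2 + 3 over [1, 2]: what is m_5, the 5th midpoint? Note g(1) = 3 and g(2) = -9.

midpoint 1.5: g = -0.375 < 0 → [1, 1.5]
midpoint 1.25: g = 1.828125 > 0 → [1.25, 1.5]
midpoint 1.375: g = 0.873047 > 0 → [1.375, 1.5]
midpoint 1.4375: g = 0.2878 > 0 → [1.4375, 1.5]
midpoint 1.46875: g = -0.0336 < 0 → [1.4375, 1.46875]

1.46875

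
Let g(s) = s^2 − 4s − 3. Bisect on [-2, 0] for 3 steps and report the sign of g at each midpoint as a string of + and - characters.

m = -1, g(m) = 2 (+); new bracket [-1, 0]
m = -0.5, g(m) = -0.75 (−); new bracket [-1, -0.5]
m = -0.75, g(m) = 0.5625 (+); new bracket [-0.75, -0.5]

+-+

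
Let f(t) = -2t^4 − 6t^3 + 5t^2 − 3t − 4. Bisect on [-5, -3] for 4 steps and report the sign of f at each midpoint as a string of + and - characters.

t = -4 gives f = -40, negative; keep [-4, -3]
t = -3.5 gives f = 24.875, positive; keep [-4, -3.5]
t = -3.75 gives f = -1.539062, negative; keep [-3.75, -3.5]
t = -3.625 gives f = 13.0347, positive; keep [-3.75, -3.625]

-+-+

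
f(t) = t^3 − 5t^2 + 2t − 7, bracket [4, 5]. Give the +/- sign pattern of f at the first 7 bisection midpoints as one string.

---+++-

midpoint 4.5: f = -8.125 < 0 → [4.5, 5]
midpoint 4.75: f = -3.140625 < 0 → [4.75, 5]
midpoint 4.875: f = -0.220703 < 0 → [4.875, 5]
midpoint 4.9375: f = 1.3513 > 0 → [4.875, 4.9375]
midpoint 4.90625: f = 0.5558 > 0 → [4.875, 4.90625]
midpoint 4.890625: f = 0.1652 > 0 → [4.875, 4.890625]
midpoint 4.8828125: f = -0.0283 < 0 → [4.8828125, 4.890625]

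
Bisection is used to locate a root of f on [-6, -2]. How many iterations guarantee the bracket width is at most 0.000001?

22

Width after n steps is 4/2^n. Need 2^n ≥ 4/0.000001 = 4000000.
2^21 = 2097152 < 4000000 ≤ 2^22 = 4194304, so n = 22.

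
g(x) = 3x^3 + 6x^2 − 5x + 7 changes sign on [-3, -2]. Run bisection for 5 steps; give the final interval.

[-2.875, -2.84375]

m = -2.5, g(m) = 10.125 (+); new bracket [-3, -2.5]
m = -2.75, g(m) = 3.734375 (+); new bracket [-3, -2.75]
m = -2.875, g(m) = -0.322266 (−); new bracket [-2.875, -2.75]
m = -2.8125, g(m) = 1.7815 (+); new bracket [-2.875, -2.8125]
m = -2.84375, g(m) = 0.7487 (+); new bracket [-2.875, -2.84375]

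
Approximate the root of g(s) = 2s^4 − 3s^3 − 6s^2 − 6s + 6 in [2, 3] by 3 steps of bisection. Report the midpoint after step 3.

2.875

s = 2.5 gives g = -15.25, negative; keep [2.5, 3]
s = 2.75 gives g = -3.882812, negative; keep [2.75, 3]
s = 2.875 gives g = 4.506348, positive; keep [2.75, 2.875]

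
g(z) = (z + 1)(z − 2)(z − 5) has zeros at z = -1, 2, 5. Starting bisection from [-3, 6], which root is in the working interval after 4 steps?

-1

z = 1.5 gives g = 4.375, positive; keep [-3, 1.5]
z = -0.75 gives g = 3.953125, positive; keep [-3, -0.75]
z = -1.875 gives g = -23.310547, negative; keep [-1.875, -0.75]
z = -1.3125 gives g = -6.5344, negative; keep [-1.3125, -0.75]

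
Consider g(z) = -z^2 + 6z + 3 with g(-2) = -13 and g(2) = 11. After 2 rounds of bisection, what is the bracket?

m = 0, g(m) = 3 (+); new bracket [-2, 0]
m = -1, g(m) = -4 (−); new bracket [-1, 0]

[-1, 0]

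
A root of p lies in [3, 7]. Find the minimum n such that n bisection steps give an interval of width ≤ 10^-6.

22

Width after n steps is 4/2^n. Need 2^n ≥ 4/10^-6 = 4000000.
2^21 = 2097152 < 4000000 ≤ 2^22 = 4194304, so n = 22.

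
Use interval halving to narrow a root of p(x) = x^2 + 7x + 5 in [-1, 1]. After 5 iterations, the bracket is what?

[-0.8125, -0.75]

p(0) = 5 > 0, so the root lies in [-1, 0]
p(-0.5) = 1.75 > 0, so the root lies in [-1, -0.5]
p(-0.75) = 0.3125 > 0, so the root lies in [-1, -0.75]
p(-0.875) = -0.3594 < 0, so the root lies in [-0.875, -0.75]
p(-0.8125) = -0.0273 < 0, so the root lies in [-0.8125, -0.75]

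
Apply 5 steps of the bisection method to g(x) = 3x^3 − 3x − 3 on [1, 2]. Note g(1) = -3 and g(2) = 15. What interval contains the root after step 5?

x = 1.5 gives g = 2.625, positive; keep [1, 1.5]
x = 1.25 gives g = -0.890625, negative; keep [1.25, 1.5]
x = 1.375 gives g = 0.673828, positive; keep [1.25, 1.375]
x = 1.3125 gives g = -0.1545, negative; keep [1.3125, 1.375]
x = 1.34375 gives g = 0.2478, positive; keep [1.3125, 1.34375]

[1.3125, 1.34375]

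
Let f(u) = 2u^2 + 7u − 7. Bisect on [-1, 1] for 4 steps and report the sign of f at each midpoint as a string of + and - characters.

f(0) = -7 < 0, so the root lies in [0, 1]
f(0.5) = -3 < 0, so the root lies in [0.5, 1]
f(0.75) = -0.625 < 0, so the root lies in [0.75, 1]
f(0.875) = 0.6562 > 0, so the root lies in [0.75, 0.875]

---+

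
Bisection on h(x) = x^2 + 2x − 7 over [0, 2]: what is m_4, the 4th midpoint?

x = 1 gives h = -4, negative; keep [1, 2]
x = 1.5 gives h = -1.75, negative; keep [1.5, 2]
x = 1.75 gives h = -0.4375, negative; keep [1.75, 2]
x = 1.875 gives h = 0.2656, positive; keep [1.75, 1.875]

1.875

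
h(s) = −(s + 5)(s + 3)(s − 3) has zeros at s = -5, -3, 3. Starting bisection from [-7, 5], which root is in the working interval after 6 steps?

m = -1, h(m) = 32 (+); new bracket [-1, 5]
m = 2, h(m) = 35 (+); new bracket [2, 5]
m = 3.5, h(m) = -27.625 (−); new bracket [2, 3.5]
m = 2.75, h(m) = 11.1406 (+); new bracket [2.75, 3.5]
m = 3.125, h(m) = -6.2207 (−); new bracket [2.75, 3.125]
m = 2.9375, h(m) = 2.9456 (+); new bracket [2.9375, 3.125]

3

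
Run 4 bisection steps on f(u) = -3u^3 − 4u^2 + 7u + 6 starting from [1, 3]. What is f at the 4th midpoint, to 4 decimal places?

0.2637

midpoint 2: f = -20 < 0 → [1, 2]
midpoint 1.5: f = -2.625 < 0 → [1, 1.5]
midpoint 1.25: f = 2.640625 > 0 → [1.25, 1.5]
midpoint 1.375: f = 0.2637 > 0 → [1.375, 1.5]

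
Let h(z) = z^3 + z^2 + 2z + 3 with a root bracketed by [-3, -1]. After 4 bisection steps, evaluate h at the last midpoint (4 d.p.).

m = -2, h(m) = -5 (−); new bracket [-2, -1]
m = -1.5, h(m) = -1.125 (−); new bracket [-1.5, -1]
m = -1.25, h(m) = 0.109375 (+); new bracket [-1.5, -1.25]
m = -1.375, h(m) = -0.459 (−); new bracket [-1.375, -1.25]

-0.4590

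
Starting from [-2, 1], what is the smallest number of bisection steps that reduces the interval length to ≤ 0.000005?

Width after n steps is 3/2^n. Need 2^n ≥ 3/0.000005 = 600000.
2^19 = 524288 < 600000 ≤ 2^20 = 1048576, so n = 20.

20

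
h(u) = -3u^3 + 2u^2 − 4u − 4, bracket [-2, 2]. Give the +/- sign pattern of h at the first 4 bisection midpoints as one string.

midpoint 0: h = -4 < 0 → [-2, 0]
midpoint -1: h = 5 > 0 → [-1, 0]
midpoint -0.5: h = -1.125 < 0 → [-1, -0.5]
midpoint -0.75: h = 1.3906 > 0 → [-0.75, -0.5]

-+-+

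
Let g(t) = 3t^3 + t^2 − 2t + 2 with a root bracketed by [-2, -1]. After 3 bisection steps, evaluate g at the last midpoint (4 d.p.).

g(-1.5) = -2.875 < 0, so the root lies in [-1.5, -1]
g(-1.25) = 0.203125 > 0, so the root lies in [-1.5, -1.25]
g(-1.375) = -1.158203 < 0, so the root lies in [-1.375, -1.25]

-1.1582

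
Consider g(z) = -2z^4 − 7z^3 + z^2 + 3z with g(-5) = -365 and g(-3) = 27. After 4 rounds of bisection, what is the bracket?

midpoint -4: g = -60 < 0 → [-4, -3]
midpoint -3.5: g = 1.75 > 0 → [-4, -3.5]
midpoint -3.75: g = -23.554688 < 0 → [-3.75, -3.5]
midpoint -3.625: g = -9.6431 < 0 → [-3.625, -3.5]

[-3.625, -3.5]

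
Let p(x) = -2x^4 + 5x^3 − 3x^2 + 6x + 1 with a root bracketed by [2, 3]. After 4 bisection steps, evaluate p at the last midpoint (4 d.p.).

-0.3889

x = 2.5 gives p = -2.75, negative; keep [2, 2.5]
x = 2.25 gives p = 5.007812, positive; keep [2.25, 2.5]
x = 2.375 gives p = 1.677246, positive; keep [2.375, 2.5]
x = 2.4375 gives p = -0.3889, negative; keep [2.375, 2.4375]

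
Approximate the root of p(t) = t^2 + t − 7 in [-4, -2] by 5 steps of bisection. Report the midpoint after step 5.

-3.1875

m = -3, p(m) = -1 (−); new bracket [-4, -3]
m = -3.5, p(m) = 1.75 (+); new bracket [-3.5, -3]
m = -3.25, p(m) = 0.3125 (+); new bracket [-3.25, -3]
m = -3.125, p(m) = -0.3594 (−); new bracket [-3.25, -3.125]
m = -3.1875, p(m) = -0.0273 (−); new bracket [-3.25, -3.1875]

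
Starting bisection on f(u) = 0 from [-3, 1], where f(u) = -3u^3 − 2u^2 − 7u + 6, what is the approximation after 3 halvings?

f(-1) = 14 > 0, so the root lies in [-1, 1]
f(0) = 6 > 0, so the root lies in [0, 1]
f(0.5) = 1.625 > 0, so the root lies in [0.5, 1]

0.5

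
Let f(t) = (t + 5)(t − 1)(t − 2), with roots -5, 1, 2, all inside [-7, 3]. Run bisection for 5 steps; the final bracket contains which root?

-5

f(-2) = 36 > 0, so the root lies in [-7, -2]
f(-4.5) = 17.875 > 0, so the root lies in [-7, -4.5]
f(-5.75) = -39.234375 < 0, so the root lies in [-5.75, -4.5]
f(-5.125) = -5.4551 < 0, so the root lies in [-5.125, -4.5]
f(-4.8125) = 7.4246 > 0, so the root lies in [-5.125, -4.8125]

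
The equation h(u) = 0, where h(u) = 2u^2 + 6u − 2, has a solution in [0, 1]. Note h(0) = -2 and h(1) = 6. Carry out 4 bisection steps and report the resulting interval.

m = 0.5, h(m) = 1.5 (+); new bracket [0, 0.5]
m = 0.25, h(m) = -0.375 (−); new bracket [0.25, 0.5]
m = 0.375, h(m) = 0.53125 (+); new bracket [0.25, 0.375]
m = 0.3125, h(m) = 0.0703 (+); new bracket [0.25, 0.3125]

[0.25, 0.3125]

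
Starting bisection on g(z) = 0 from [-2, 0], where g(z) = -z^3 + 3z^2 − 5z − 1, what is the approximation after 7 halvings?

-0.171875

z = -1 gives g = 8, positive; keep [-1, 0]
z = -0.5 gives g = 2.375, positive; keep [-0.5, 0]
z = -0.25 gives g = 0.453125, positive; keep [-0.25, 0]
z = -0.125 gives g = -0.3262, negative; keep [-0.25, -0.125]
z = -0.1875 gives g = 0.0496, positive; keep [-0.1875, -0.125]
z = -0.15625 gives g = -0.1417, negative; keep [-0.1875, -0.15625]
z = -0.171875 gives g = -0.0469, negative; keep [-0.1875, -0.171875]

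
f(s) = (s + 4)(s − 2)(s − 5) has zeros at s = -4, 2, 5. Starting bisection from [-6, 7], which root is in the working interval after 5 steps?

m = 0.5, f(m) = 30.375 (+); new bracket [-6, 0.5]
m = -2.75, f(m) = 46.015625 (+); new bracket [-6, -2.75]
m = -4.375, f(m) = -22.412109 (−); new bracket [-4.375, -2.75]
m = -3.5625, f(m) = 20.8376 (+); new bracket [-4.375, -3.5625]
m = -3.96875, f(m) = 1.6729 (+); new bracket [-4.375, -3.96875]

-4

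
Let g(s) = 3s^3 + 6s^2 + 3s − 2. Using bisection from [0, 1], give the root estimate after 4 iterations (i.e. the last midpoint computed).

s = 0.5 gives g = 1.375, positive; keep [0, 0.5]
s = 0.25 gives g = -0.828125, negative; keep [0.25, 0.5]
s = 0.375 gives g = 0.126953, positive; keep [0.25, 0.375]
s = 0.3125 gives g = -0.385, negative; keep [0.3125, 0.375]

0.3125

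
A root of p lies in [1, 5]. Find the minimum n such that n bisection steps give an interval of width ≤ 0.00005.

Width after n steps is 4/2^n. Need 2^n ≥ 4/0.00005 = 80000.
2^16 = 65536 < 80000 ≤ 2^17 = 131072, so n = 17.

17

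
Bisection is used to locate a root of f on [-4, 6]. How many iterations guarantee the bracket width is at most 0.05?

Width after n steps is 10/2^n. Need 2^n ≥ 10/0.05 = 200.
2^7 = 128 < 200 ≤ 2^8 = 256, so n = 8.

8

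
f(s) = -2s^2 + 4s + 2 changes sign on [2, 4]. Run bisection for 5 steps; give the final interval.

midpoint 3: f = -4 < 0 → [2, 3]
midpoint 2.5: f = -0.5 < 0 → [2, 2.5]
midpoint 2.25: f = 0.875 > 0 → [2.25, 2.5]
midpoint 2.375: f = 0.2188 > 0 → [2.375, 2.5]
midpoint 2.4375: f = -0.1328 < 0 → [2.375, 2.4375]

[2.375, 2.4375]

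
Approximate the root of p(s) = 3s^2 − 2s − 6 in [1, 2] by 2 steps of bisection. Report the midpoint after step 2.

1.75

midpoint 1.5: p = -2.25 < 0 → [1.5, 2]
midpoint 1.75: p = -0.3125 < 0 → [1.75, 2]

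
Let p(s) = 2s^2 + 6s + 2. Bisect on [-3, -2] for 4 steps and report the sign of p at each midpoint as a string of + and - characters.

m = -2.5, p(m) = -0.5 (−); new bracket [-3, -2.5]
m = -2.75, p(m) = 0.625 (+); new bracket [-2.75, -2.5]
m = -2.625, p(m) = 0.03125 (+); new bracket [-2.625, -2.5]
m = -2.5625, p(m) = -0.2422 (−); new bracket [-2.625, -2.5625]

-++-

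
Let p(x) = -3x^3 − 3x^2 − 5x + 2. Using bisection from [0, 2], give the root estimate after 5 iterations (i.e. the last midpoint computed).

0.3125

p(1) = -9 < 0, so the root lies in [0, 1]
p(0.5) = -1.625 < 0, so the root lies in [0, 0.5]
p(0.25) = 0.515625 > 0, so the root lies in [0.25, 0.5]
p(0.375) = -0.4551 < 0, so the root lies in [0.25, 0.375]
p(0.3125) = 0.053 > 0, so the root lies in [0.3125, 0.375]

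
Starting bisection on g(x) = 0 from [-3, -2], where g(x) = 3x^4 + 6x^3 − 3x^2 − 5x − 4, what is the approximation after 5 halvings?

g(-2.5) = 13.1875 > 0, so the root lies in [-2.5, -2]
g(-2.25) = 0.605469 > 0, so the root lies in [-2.25, -2]
g(-2.125) = -3.323486 < 0, so the root lies in [-2.25, -2.125]
g(-2.1875) = -1.53 < 0, so the root lies in [-2.25, -2.1875]
g(-2.21875) = -0.5069 < 0, so the root lies in [-2.25, -2.21875]

-2.21875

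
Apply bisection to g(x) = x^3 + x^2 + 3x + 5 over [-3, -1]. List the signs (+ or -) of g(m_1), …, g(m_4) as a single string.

--++

g(-2) = -5 < 0, so the root lies in [-2, -1]
g(-1.5) = -0.625 < 0, so the root lies in [-1.5, -1]
g(-1.25) = 0.859375 > 0, so the root lies in [-1.5, -1.25]
g(-1.375) = 0.166 > 0, so the root lies in [-1.5, -1.375]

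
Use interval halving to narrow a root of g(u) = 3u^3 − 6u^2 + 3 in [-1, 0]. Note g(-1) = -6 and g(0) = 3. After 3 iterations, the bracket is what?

midpoint -0.5: g = 1.125 > 0 → [-1, -0.5]
midpoint -0.75: g = -1.640625 < 0 → [-0.75, -0.5]
midpoint -0.625: g = -0.076172 < 0 → [-0.625, -0.5]

[-0.625, -0.5]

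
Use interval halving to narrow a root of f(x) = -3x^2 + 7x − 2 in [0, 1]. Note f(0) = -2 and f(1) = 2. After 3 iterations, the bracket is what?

[0.25, 0.375]

midpoint 0.5: f = 0.75 > 0 → [0, 0.5]
midpoint 0.25: f = -0.4375 < 0 → [0.25, 0.5]
midpoint 0.375: f = 0.203125 > 0 → [0.25, 0.375]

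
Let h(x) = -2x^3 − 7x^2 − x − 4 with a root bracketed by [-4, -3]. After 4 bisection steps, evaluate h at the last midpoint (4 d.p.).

x = -3.5 gives h = -0.5, negative; keep [-4, -3.5]
x = -3.75 gives h = 6.78125, positive; keep [-3.75, -3.5]
x = -3.625 gives h = 2.910156, positive; keep [-3.625, -3.5]
x = -3.5625 gives h = 1.1489, positive; keep [-3.5625, -3.5]

1.1489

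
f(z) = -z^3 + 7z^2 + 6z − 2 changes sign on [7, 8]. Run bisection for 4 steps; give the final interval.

m = 7.5, f(m) = 14.875 (+); new bracket [7.5, 8]
m = 7.75, f(m) = -0.546875 (−); new bracket [7.5, 7.75]
m = 7.625, f(m) = 7.412109 (+); new bracket [7.625, 7.75]
m = 7.6875, f(m) = 3.4954 (+); new bracket [7.6875, 7.75]

[7.6875, 7.75]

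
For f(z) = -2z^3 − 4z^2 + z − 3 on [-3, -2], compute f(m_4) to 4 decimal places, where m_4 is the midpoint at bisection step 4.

-0.2388

f(-2.5) = 0.75 > 0, so the root lies in [-2.5, -2]
f(-2.25) = -2.71875 < 0, so the root lies in [-2.5, -2.25]
f(-2.375) = -1.144531 < 0, so the root lies in [-2.5, -2.375]
f(-2.4375) = -0.2388 < 0, so the root lies in [-2.5, -2.4375]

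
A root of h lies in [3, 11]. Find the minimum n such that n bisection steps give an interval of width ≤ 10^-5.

20

Width after n steps is 8/2^n. Need 2^n ≥ 8/10^-5 = 800000.
2^19 = 524288 < 800000 ≤ 2^20 = 1048576, so n = 20.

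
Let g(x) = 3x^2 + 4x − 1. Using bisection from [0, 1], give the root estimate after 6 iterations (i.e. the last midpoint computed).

0.203125

midpoint 0.5: g = 1.75 > 0 → [0, 0.5]
midpoint 0.25: g = 0.1875 > 0 → [0, 0.25]
midpoint 0.125: g = -0.453125 < 0 → [0.125, 0.25]
midpoint 0.1875: g = -0.1445 < 0 → [0.1875, 0.25]
midpoint 0.21875: g = 0.0186 > 0 → [0.1875, 0.21875]
midpoint 0.203125: g = -0.0637 < 0 → [0.203125, 0.21875]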